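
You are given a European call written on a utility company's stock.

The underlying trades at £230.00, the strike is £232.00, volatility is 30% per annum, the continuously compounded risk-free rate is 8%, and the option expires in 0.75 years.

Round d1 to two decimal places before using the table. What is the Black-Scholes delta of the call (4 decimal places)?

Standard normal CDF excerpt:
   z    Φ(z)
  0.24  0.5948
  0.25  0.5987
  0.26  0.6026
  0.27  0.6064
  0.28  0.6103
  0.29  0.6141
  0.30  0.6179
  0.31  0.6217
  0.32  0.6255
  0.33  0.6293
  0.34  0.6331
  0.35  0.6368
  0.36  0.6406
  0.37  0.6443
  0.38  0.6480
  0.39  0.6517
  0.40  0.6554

σ√T = 0.3·√0.75 = 0.2598
d₁ = [ln(230/232) + (0.08 + ½·0.3²)·0.75] / (σ√T) = (-0.0087 + 0.0938) / 0.2598 = 0.3275 ≈ 0.33
N(d₁) = N(0.33) = 0.6293
Δ_call = N(d₁) = 0.6293

0.6293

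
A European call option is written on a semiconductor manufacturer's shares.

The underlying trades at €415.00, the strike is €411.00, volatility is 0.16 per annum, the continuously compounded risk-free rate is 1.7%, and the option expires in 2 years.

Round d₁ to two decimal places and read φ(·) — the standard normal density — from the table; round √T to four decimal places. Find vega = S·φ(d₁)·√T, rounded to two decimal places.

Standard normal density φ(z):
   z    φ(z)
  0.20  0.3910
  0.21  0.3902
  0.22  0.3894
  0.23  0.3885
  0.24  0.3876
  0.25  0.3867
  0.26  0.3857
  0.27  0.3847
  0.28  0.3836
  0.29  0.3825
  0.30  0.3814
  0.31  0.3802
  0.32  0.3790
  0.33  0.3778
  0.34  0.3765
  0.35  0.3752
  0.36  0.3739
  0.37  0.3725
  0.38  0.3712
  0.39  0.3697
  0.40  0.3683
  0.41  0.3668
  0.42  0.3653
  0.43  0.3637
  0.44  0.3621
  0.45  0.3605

223.14

T = 2;  σ√T = 0.2263
d₁ = [ln(415/411) + (0.017 + 0.16²/2)·2] / 0.2263 = [0.0097 + 0.0596] / 0.2263 = 0.3062 ≈ 0.31
√T = √2 = 1.4142
φ(d₁) = φ(0.31) = 0.3802
vega = S·φ(d₁)·√T = 415·0.3802·1.4142 = 223.1367
(Vega is the same for a European call and put with the same parameters.)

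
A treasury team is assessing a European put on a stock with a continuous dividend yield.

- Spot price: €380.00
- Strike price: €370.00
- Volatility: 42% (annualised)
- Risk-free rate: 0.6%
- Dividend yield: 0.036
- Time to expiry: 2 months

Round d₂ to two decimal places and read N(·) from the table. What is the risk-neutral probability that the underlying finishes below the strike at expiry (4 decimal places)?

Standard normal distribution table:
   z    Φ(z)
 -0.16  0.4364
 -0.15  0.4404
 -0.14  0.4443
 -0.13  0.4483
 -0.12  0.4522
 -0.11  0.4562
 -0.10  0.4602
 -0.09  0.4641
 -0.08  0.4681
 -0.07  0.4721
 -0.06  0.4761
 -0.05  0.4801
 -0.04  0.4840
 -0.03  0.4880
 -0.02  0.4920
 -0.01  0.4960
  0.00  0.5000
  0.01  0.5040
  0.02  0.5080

σ√T = 0.42·√0.1667 = 0.1715
d₁ = [ln(380/370) + (0.006 − 0.036 + 0.42²/2)·0.1667] / 0.1715 = [0.0267 + 0.0097] / 0.1715 = 0.2121 ≈ 0.21
d₂ = d₁ − σ√T = 0.2121 − 0.1715 = 0.0406 ≈ 0.04
Pr(exercise) under Q = N(−d₂) = N(-0.04) = 0.4840

0.4840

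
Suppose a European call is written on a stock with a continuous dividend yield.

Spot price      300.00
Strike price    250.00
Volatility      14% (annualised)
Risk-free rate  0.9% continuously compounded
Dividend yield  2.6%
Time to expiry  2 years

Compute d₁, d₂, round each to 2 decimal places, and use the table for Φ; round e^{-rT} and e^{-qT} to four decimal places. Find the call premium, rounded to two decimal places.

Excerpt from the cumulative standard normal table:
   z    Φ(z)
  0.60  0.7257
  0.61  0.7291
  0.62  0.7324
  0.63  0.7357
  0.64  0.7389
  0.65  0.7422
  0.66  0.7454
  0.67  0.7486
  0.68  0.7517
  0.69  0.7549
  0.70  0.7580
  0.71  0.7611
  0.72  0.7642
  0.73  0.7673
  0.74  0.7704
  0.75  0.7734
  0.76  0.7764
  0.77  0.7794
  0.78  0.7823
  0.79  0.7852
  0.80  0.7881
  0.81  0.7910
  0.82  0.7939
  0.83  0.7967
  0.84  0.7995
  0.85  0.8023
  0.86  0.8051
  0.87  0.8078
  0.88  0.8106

46.24

σ√T = 0.14·√2 = 0.1980
d₁ = [ln(300/250) + (0.009 − 0.026 + 0.14²/2)·2] / 0.1980 = [0.1823 − 0.0144] / 0.1980 = 0.8481 ≈ 0.85
d₂ = d₁ − σ√T = 0.8481 − 0.1980 = 0.6501 ≈ 0.65
e^(−qT) = e^(−0.026·2) = 0.9493;  e^(−rT) = e^(−0.009·2) = 0.9822
C = 300·0.9493·N(0.85) − 250·0.9822·N(0.65) = 300·0.9493·0.8023 − 250·0.9822·0.7422 = 228.4870 − 182.2472 = 46.2398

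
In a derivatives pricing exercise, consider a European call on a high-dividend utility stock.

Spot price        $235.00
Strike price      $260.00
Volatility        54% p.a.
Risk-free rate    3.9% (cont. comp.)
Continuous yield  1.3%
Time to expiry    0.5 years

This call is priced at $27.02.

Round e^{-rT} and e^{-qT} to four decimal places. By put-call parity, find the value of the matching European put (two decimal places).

e^(−qT) = e^(−0.013·0.5) = 0.9935;  e^(−rT) = e^(−0.039·0.5) = 0.9807
Put-call parity: C − P = S·e^(−qT) − K·e^(−rT) = 235·0.9935 − 260·0.9807 = 233.4725 − 254.9820 = -21.5095
P = C − (C − P) = 27.02 − (-21.5095) = 48.5295

$48.53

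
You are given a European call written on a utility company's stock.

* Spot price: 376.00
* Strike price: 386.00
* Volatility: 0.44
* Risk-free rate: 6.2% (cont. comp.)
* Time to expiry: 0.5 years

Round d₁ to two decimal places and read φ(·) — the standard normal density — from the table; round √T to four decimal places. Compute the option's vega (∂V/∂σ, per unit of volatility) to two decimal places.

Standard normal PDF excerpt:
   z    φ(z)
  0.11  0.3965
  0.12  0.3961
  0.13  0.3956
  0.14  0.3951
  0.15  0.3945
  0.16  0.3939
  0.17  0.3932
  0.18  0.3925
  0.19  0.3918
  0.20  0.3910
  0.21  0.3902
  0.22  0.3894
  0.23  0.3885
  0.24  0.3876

T = 0.5;  σ√T = 0.3111
d₁ = [ln(376/386) + (0.062 + 0.44²/2)·0.5] / 0.3111 = [-0.0262 + 0.0794] / 0.3111 = 0.1708 which rounds to 0.17
√T = √0.5 = 0.7071
φ(d₁) = φ(0.17) = 0.3932
vega = S·φ(d₁)·√T = 376·0.3932·0.7071 = 104.5399
(Call and put vega coincide under Black-Scholes.)

104.54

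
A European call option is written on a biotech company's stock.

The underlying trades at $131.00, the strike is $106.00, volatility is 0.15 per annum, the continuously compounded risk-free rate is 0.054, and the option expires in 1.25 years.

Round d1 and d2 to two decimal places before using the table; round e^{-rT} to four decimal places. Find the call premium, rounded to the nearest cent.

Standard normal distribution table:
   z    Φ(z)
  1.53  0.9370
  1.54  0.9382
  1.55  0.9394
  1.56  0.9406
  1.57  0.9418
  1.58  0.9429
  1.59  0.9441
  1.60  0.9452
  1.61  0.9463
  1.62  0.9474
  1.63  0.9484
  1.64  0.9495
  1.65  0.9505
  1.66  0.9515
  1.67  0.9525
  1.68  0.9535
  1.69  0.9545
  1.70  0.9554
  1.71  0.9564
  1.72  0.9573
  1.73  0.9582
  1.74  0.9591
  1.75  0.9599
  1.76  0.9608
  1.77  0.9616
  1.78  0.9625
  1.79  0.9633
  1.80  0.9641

$32.33

T = 1.25;  σ√T = 0.1677
d₁ = [ln(131/106) + (0.054 + 0.15²/2)·1.25] / 0.1677 = [0.2118 + 0.0816] / 0.1677 = 1.7490 ≈ 1.75
d₂ = d₁ − σ√T = 1.7490 − 0.1677 = 1.5813 ≈ 1.58
exp(−rT) = exp(−0.054·1.25) = 0.9347
N(d₁) = N(1.75) = 0.9599;  N(d₂) = N(1.58) = 0.9429
C = 131·0.9599 − 106·0.9347·0.9429 = 125.7469 − 93.4208 = 32.3261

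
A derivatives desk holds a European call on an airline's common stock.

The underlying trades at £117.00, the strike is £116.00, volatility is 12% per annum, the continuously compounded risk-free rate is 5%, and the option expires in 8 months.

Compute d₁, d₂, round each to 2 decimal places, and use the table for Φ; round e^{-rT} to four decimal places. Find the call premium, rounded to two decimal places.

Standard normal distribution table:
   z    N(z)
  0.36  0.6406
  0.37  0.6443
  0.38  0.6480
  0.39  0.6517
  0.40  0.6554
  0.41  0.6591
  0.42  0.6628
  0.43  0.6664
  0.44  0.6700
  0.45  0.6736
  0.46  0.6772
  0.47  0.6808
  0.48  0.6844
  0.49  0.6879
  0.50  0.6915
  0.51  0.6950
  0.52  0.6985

£7.37

T = 0.6667;  σ√T = 0.0980
d₁ = [ln(117/116) + (0.05 + 0.12²/2)·0.6667] / 0.0980 = [0.0086 + 0.0381] / 0.0980 = 0.4768 ≈ 0.48
d₂ = d₁ − σ√T = 0.4768 − 0.0980 = 0.3788 ≈ 0.38
exp(−rT) = exp(−0.05·0.6667) = 0.9672
C = 117·N(0.48) − 116·0.9672·N(0.38) = 117·0.6844 − 116·0.9672·0.6480 = 80.0748 − 72.7025 = 7.3723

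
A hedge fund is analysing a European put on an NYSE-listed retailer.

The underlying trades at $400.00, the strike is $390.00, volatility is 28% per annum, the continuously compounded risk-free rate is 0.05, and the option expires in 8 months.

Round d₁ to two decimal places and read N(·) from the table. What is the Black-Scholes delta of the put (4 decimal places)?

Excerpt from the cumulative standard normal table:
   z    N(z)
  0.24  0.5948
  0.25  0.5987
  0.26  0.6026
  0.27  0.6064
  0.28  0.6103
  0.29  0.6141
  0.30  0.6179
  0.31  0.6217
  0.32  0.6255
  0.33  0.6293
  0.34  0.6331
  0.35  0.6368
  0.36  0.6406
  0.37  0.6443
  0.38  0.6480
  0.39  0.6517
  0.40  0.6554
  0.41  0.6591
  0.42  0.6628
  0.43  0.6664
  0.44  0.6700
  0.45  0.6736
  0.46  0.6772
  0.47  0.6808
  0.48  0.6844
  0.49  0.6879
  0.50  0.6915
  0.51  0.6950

T = 0.6667;  σ√T = 0.2286
ln(S/K) + (r + σ²/2)T = ln(400/390) + (0.05 + 0.28²/2)·0.6667 = 0.0253 + 0.0595 = 0.0848
d₁ = 0.0848 / 0.2286 = 0.3709 ⇒ 0.37
N(d₁) = N(0.37) = 0.6443
Δ_put = N(d₁) − 1 = 0.6443 − 1 = -0.3557

-0.3557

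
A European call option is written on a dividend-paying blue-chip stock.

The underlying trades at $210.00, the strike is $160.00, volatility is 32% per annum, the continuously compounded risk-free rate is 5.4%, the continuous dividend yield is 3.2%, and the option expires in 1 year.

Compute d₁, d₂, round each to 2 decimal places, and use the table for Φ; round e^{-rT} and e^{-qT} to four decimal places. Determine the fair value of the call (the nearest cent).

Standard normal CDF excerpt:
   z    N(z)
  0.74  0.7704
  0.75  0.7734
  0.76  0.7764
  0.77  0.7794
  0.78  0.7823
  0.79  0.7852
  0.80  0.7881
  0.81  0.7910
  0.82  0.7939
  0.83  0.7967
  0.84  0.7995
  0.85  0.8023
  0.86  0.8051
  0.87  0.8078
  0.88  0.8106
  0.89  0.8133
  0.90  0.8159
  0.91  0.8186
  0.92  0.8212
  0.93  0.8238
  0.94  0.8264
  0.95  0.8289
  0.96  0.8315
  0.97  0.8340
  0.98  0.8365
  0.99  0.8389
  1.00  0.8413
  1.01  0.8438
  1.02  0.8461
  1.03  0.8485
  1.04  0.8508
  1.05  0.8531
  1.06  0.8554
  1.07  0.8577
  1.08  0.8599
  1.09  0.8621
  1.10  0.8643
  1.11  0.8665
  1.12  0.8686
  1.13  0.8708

T = 1;  σ√T = 0.3200
d₁ = [ln(210/160) + (0.054 − 0.032 + 0.32²/2)·1] / 0.3200 = [0.2719 + 0.0732] / 0.3200 = 1.0785 ⇒ 1.08
d₂ = d₁ − σ√T = 1.0785 − 0.3200 = 0.7585 ⇒ 0.76
e^(−qT) = e^(−0.032·1) = 0.9685;  e^(−rT) = e^(−0.054·1) = 0.9474
C = 210·0.9685·N(1.08) − 160·0.9474·N(0.76) = 210·0.9685·0.8599 − 160·0.9474·0.7764 = 174.8908 − 117.6898 = 57.2009

$57.20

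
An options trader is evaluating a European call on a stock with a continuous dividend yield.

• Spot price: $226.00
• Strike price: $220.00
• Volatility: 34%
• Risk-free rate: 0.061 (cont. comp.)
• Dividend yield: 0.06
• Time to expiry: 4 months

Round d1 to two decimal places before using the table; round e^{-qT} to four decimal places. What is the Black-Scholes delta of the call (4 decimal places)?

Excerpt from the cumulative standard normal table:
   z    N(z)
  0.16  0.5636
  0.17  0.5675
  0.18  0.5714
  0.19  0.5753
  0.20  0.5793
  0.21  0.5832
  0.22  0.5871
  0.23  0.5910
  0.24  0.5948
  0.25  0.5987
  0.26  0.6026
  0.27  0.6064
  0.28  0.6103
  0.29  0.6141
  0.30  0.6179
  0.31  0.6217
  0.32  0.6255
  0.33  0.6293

0.5830

T = 0.3333;  σ√T = 0.1963
d₁ = [ln(226/220) + (0.061 − 0.06 + ½·0.34²)·0.3333] / (σ√T) = (0.0269 + 0.0196) / 0.1963 = 0.2369 ⇒ 0.24
N(d₁) = N(0.24) = 0.5948
Δ_call = exp(−qT)·N(d₁) = 0.9802·0.5948 = 0.5830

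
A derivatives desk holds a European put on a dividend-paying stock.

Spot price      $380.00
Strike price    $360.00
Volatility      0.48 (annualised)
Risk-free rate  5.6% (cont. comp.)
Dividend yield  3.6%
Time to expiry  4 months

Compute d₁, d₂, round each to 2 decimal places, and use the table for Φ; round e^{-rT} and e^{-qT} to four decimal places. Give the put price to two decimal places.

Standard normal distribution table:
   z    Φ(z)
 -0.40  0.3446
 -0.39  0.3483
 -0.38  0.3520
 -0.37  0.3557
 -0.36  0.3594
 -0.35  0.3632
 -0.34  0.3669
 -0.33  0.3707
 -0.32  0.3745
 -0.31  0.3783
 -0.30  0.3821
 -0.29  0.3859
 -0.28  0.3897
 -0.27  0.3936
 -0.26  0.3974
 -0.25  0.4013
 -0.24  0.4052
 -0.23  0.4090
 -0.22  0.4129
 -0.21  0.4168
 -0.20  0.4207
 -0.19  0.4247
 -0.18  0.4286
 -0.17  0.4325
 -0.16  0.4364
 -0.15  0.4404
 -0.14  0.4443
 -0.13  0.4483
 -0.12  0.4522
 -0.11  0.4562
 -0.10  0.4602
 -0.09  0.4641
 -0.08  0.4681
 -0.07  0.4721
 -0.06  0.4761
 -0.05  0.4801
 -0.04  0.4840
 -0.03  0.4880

$30.45

T = 0.3333;  σ√T = 0.2771
d₁ = [ln(380/360) + (0.056 − 0.036 + ½·0.48²)·0.3333] / (σ√T) = (0.0541 + 0.0451) / 0.2771 = 0.3577 which rounds to 0.36
d₂ = 0.3577 − 0.2771 = 0.0806 which rounds to 0.08
e^(−qT) = e^(−0.036·0.3333) = 0.9881;  e^(−rT) = e^(−0.056·0.3333) = 0.9815
N(−d₂) = N(-0.08) = 0.4681;  N(−d₁) = N(-0.36) = 0.3594
P = 360·0.9815·0.4681 − 380·0.9881·0.3594 = 165.3985 − 134.9468 = 30.4517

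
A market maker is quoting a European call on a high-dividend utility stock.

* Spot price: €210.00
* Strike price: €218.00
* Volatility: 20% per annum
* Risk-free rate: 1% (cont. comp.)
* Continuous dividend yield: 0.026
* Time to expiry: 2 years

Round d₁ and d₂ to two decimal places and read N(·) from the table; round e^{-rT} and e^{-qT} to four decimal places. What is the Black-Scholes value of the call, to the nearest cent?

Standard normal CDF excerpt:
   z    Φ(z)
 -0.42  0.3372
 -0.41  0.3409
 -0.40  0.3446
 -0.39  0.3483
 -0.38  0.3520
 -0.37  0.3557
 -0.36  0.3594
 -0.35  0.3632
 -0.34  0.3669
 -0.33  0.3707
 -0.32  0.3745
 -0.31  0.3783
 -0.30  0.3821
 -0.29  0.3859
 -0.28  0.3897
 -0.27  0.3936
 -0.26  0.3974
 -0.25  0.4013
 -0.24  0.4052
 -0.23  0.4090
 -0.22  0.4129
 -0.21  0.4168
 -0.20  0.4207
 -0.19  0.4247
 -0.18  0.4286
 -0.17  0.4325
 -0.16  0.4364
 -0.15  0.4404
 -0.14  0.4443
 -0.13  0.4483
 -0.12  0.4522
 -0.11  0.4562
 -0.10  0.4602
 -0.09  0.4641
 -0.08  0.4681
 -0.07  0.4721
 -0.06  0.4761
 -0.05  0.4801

σ√T = 0.2·√2 = 0.2828
ln(S/K) + (r − q + σ²/2)T = ln(210/218) + (0.01 − 0.026 + 0.2²/2)·2 = -0.0374 + 0.0080 = -0.0294
d₁ = -0.0294 / 0.2828 = -0.1039 ≈ -0.10
d₂ = d₁ − σ√T = -0.1039 − 0.2828 = -0.3867 ≈ -0.39
e^(−qT) = e^(−0.026·2) = 0.9493;  e^(−rT) = e^(−0.01·2) = 0.9802
N(d₁) = N(-0.10) = 0.4602;  N(d₂) = N(-0.39) = 0.3483
C = 210·0.9493·0.4602 − 218·0.9802·0.3483 = 91.7423 − 74.4260 = 17.3163

€17.32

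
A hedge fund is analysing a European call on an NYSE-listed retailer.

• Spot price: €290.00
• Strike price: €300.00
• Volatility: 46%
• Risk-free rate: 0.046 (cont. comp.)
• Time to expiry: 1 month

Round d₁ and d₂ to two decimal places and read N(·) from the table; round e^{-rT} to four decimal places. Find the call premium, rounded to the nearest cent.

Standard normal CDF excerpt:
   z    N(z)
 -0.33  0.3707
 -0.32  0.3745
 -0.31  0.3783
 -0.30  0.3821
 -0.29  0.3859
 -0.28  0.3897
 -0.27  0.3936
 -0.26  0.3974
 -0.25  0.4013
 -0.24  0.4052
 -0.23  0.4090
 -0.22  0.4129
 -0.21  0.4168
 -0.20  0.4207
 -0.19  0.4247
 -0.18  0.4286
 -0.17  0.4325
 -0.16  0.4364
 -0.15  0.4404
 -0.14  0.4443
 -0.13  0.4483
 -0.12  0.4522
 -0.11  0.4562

σ√T = 0.46 × 0.2887 = 0.1328
ln(S/K) + (r + σ²/2)T = ln(290/300) + (0.046 + 0.46²/2)·0.08333 = -0.0339 + 0.0126 = -0.0213
d₁ = -0.0213 / 0.1328 = -0.1600 ≈ -0.16
d₂ = d₁ − σ√T = -0.1600 − 0.1328 = -0.2928 ≈ -0.29
exp(−rT) = exp(−0.046·0.08333) = 0.9962
N(d₁) = N(-0.16) = 0.4364;  N(d₂) = N(-0.29) = 0.3859
C = 290·0.4364 − 300·0.9962·0.3859 = 126.5560 − 115.3301 = 11.2259

€11.23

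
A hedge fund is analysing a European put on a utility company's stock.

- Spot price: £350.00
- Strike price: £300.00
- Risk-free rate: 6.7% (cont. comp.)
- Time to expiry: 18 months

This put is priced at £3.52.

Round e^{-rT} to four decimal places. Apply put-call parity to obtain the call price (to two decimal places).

£82.20

exp(−rT) = exp(−0.067·1.5) = 0.9044
Put-call parity: C − P = S − K·e^(−rT) = 350 − 300·0.9044 = 350 − 271.3200 = 78.6800
C = P + (C − P) = 3.52 + (78.6800) = 82.2000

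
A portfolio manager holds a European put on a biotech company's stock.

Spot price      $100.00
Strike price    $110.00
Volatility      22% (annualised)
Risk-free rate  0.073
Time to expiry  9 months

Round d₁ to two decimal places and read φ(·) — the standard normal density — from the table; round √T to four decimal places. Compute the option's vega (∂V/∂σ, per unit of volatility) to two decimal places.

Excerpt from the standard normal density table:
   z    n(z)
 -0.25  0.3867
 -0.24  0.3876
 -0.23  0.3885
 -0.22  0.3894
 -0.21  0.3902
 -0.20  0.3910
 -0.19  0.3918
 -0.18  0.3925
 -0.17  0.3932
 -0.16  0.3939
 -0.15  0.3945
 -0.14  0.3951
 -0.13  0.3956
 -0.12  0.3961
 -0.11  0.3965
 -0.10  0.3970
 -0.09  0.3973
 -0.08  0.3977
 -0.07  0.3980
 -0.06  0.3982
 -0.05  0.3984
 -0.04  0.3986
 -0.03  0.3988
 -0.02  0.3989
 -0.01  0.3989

34.30

T = 0.75;  σ√T = 0.1905
d₁ = [ln(100/110) + (0.073 + 0.22²/2)·0.75] / 0.1905 = [-0.0953 + 0.0729] / 0.1905 = -0.1176 → -0.12
√T = √0.75 = 0.8660
φ(d₁) = φ(-0.12) = 0.3961
vega = S·φ(d₁)·√T = 100·0.3961·0.8660 = 34.3023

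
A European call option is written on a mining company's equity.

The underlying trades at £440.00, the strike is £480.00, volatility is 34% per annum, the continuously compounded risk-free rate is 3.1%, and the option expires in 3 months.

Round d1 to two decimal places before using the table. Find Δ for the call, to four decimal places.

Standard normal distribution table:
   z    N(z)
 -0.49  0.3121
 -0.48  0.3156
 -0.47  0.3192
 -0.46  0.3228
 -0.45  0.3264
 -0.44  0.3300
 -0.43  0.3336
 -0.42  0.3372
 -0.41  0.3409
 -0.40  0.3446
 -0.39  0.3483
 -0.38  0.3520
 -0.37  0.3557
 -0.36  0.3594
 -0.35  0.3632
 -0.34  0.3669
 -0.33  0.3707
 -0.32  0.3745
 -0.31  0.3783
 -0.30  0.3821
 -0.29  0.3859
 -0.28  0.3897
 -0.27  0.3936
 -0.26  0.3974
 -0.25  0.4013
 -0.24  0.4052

σ√T = 0.34 × 0.5000 = 0.1700
d₁ = [ln(440/480) + (0.031 + ½·0.34²)·0.25] / (σ√T) = (-0.0870 + 0.0222) / 0.1700 = -0.3812 → -0.38
N(d₁) = N(-0.38) = 0.3520
Δ_call = N(d₁) = 0.3520

0.3520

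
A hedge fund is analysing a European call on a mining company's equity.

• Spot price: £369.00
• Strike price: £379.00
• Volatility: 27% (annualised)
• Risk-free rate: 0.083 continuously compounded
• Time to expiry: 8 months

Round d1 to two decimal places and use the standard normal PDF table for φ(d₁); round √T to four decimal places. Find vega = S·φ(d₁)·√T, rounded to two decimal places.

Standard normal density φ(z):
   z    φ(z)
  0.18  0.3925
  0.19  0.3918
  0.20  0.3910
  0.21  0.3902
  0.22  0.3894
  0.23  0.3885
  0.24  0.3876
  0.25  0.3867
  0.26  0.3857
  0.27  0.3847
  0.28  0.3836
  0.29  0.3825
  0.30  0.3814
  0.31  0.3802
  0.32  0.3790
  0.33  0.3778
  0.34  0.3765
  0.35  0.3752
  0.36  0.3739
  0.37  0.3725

116.78

σ√T = 0.27 × 0.8165 = 0.2205
d₁ = [ln(369/379) + (0.083 + 0.27²/2)·0.6667] / 0.2205 = [-0.0267 + 0.0796] / 0.2205 = 0.2399 which rounds to 0.24
√T = √0.6667 = 0.8165
φ(d₁) = φ(0.24) = 0.3876
vega = S·φ(d₁)·√T = 369·0.3876·0.8165 = 116.7794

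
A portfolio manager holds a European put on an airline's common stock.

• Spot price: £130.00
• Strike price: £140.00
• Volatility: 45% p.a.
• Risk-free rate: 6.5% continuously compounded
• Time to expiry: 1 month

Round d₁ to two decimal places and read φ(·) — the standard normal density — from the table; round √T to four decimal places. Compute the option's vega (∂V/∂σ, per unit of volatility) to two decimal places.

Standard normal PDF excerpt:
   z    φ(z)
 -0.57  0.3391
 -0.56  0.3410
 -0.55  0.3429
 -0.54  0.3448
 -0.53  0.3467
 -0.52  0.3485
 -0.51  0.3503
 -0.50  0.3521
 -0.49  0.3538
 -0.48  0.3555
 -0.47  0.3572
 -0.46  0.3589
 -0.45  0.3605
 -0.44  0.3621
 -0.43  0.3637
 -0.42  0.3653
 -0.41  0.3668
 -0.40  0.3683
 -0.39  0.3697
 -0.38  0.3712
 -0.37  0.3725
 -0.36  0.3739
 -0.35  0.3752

13.47

σ√T = 0.45 × 0.2887 = 0.1299
ln(S/K) + (r + σ²/2)T = ln(130/140) + (0.065 + 0.45²/2)·0.08333 = -0.0741 + 0.0139 = -0.0603
d₁ = -0.0603 / 0.1299 = -0.4638 ⇒ -0.46
√T = √0.08333 = 0.2887
φ(d₁) = φ(-0.46) = 0.3589
vega = S·φ(d₁)·√T = 130·0.3589·0.2887 = 13.4699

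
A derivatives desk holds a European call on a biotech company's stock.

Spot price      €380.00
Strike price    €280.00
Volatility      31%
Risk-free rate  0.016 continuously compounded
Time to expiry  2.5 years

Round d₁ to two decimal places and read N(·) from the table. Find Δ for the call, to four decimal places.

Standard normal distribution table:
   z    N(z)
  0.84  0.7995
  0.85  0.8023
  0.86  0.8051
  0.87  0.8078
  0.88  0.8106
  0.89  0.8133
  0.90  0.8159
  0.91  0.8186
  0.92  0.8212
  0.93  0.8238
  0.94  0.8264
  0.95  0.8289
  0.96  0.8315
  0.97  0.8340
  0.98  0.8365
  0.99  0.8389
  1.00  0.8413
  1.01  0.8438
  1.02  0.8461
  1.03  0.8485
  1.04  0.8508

T = 2.5;  σ√T = 0.4902
d₁ = [ln(380/280) + (0.016 + 0.31²/2)·2.5] / 0.4902 = [0.3054 + 0.1601] / 0.4902 = 0.9497 → 0.95
N(d₁) = N(0.95) = 0.8289
Δ_call = N(d₁) = 0.8289

0.8289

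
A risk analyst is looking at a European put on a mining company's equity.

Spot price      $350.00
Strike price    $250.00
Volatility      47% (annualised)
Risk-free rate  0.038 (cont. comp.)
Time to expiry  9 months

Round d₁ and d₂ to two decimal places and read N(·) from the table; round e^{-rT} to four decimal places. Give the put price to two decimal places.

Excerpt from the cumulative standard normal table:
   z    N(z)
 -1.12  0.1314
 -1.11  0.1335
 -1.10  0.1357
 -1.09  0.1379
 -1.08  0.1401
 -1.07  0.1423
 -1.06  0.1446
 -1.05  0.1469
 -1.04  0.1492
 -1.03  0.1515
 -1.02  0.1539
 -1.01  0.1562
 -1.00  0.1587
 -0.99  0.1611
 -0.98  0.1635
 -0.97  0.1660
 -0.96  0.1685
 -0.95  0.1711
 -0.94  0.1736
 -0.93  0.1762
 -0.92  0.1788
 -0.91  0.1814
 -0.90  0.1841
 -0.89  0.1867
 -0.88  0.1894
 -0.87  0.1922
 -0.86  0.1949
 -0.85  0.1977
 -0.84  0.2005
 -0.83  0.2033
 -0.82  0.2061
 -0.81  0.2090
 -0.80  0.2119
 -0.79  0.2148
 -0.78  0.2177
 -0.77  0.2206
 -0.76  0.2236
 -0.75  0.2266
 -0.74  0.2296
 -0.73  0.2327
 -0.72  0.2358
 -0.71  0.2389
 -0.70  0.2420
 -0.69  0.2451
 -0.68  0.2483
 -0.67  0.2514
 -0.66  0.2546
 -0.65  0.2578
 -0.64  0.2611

$12.06

σ√T = 0.47 × 0.8660 = 0.4070
d₁ = [ln(350/250) + (0.038 + 0.47²/2)·0.75] / 0.4070 = [0.3365 + 0.1113] / 0.4070 = 1.1002 ⇒ 1.10
d₂ = d₁ − σ√T = 1.1002 − 0.4070 = 0.6932 ⇒ 0.69
exp(−rT) = exp(−0.038·0.75) = 0.9719
N(−d₂) = N(-0.69) = 0.2451;  N(−d₁) = N(-1.10) = 0.1357
P = 250·0.9719·0.2451 − 350·0.1357 = 59.5532 − 47.4950 = 12.0582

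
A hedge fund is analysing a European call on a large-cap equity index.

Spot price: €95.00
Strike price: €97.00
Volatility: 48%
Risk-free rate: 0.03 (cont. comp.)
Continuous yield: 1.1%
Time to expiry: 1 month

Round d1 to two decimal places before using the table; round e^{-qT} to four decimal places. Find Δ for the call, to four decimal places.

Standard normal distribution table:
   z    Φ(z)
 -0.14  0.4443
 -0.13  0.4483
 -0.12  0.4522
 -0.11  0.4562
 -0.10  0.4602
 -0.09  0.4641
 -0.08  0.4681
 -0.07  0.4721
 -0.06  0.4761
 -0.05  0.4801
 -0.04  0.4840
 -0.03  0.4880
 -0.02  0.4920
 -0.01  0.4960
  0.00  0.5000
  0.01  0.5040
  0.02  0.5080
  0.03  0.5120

σ√T = 0.48·√0.08333 = 0.1386
ln(S/K) + (r − q + σ²/2)T = ln(95/97) + (0.03 − 0.011 + 0.48²/2)·0.08333 = -0.0208 + 0.0112 = -0.0097
d₁ = -0.0097 / 0.1386 = -0.0696 → -0.07
N(d₁) = N(-0.07) = 0.4721
Δ_call = exp(−qT)·N(d₁) = 0.9991·0.4721 = 0.4717

0.4717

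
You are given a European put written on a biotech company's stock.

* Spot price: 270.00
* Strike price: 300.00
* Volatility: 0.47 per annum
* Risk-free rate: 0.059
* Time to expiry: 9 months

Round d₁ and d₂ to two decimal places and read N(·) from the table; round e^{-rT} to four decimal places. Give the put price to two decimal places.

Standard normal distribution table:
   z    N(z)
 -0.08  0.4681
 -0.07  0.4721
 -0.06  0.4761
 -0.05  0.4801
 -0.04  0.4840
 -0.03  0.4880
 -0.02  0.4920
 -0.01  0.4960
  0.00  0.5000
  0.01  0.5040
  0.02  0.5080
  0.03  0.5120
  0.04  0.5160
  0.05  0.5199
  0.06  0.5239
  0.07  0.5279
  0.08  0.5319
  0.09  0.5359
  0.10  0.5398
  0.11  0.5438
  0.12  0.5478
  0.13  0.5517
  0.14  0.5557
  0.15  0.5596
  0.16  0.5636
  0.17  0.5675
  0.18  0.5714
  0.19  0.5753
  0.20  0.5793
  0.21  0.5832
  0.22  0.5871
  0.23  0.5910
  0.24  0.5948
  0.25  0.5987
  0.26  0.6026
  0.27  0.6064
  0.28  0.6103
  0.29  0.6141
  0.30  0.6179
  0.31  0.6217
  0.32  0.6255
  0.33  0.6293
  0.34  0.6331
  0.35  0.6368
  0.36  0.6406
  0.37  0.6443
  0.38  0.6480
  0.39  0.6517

T = 0.75;  σ√T = 0.4070
ln(S/K) + (r + σ²/2)T = ln(270/300) + (0.059 + 0.47²/2)·0.75 = -0.1054 + 0.1271 = 0.0217
d₁ = 0.0217 / 0.4070 = 0.0534 → 0.05
d₂ = d₁ − σ√T = 0.0534 − 0.4070 = -0.3537 → -0.35
e^(−rT) = e^(−0.059·0.75) = 0.9567
N(−d₂) = N(0.35) = 0.6368;  N(−d₁) = N(-0.05) = 0.4801
P = 300·0.9567·0.6368 − 270·0.4801 = 182.7680 − 129.6270 = 53.1410

53.14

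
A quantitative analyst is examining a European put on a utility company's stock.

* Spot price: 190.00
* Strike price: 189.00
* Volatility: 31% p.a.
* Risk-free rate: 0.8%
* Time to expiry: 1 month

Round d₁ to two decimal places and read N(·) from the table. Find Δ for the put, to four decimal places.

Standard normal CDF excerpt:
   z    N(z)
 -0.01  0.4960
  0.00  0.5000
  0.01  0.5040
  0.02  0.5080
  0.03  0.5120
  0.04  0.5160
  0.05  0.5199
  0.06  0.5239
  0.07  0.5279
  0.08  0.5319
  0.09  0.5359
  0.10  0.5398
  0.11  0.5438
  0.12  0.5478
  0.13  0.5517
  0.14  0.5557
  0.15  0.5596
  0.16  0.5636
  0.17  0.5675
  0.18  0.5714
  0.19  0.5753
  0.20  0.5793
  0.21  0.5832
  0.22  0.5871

σ√T = 0.31·√0.08333 = 0.0895
d₁ = [ln(190/189) + (0.008 + 0.31²/2)·0.08333] / 0.0895 = [0.0053 + 0.0047] / 0.0895 = 0.1112 → 0.11
N(d₁) = N(0.11) = 0.5438
Δ_put = N(d₁) − 1 = 0.5438 − 1 = -0.4562

-0.4562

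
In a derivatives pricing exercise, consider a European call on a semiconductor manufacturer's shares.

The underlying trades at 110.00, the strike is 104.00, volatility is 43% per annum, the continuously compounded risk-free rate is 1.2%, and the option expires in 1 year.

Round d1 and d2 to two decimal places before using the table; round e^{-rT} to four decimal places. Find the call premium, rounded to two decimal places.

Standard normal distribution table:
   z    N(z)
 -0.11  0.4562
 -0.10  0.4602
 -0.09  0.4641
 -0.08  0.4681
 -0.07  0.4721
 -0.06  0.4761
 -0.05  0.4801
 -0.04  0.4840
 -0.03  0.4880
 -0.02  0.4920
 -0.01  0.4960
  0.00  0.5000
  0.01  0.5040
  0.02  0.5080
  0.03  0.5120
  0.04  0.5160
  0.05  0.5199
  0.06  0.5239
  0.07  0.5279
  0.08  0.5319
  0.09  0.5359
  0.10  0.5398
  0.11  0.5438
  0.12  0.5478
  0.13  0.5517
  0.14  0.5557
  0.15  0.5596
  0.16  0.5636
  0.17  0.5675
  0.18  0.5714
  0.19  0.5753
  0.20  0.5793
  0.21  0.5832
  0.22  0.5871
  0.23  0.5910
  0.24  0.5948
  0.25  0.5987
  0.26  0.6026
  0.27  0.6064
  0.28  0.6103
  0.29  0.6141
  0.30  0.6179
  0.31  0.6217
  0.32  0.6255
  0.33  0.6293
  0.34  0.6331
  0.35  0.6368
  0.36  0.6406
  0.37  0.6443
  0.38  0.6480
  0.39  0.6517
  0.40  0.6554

σ√T = 0.43·√1 = 0.4300
d₁ = [ln(110/104) + (0.012 + ½·0.43²)·1] / (σ√T) = (0.0561 + 0.1044) / 0.4300 = 0.3733 → 0.37
d₂ = 0.3733 − 0.4300 = -0.0567 → -0.06
exp(−rT) = exp(−0.012·1) = 0.9881
N(d₁) = N(0.37) = 0.6443;  N(d₂) = N(-0.06) = 0.4761
C = 110·0.6443 − 104·0.9881·0.4761 = 70.8730 − 48.9252 = 21.9478

21.95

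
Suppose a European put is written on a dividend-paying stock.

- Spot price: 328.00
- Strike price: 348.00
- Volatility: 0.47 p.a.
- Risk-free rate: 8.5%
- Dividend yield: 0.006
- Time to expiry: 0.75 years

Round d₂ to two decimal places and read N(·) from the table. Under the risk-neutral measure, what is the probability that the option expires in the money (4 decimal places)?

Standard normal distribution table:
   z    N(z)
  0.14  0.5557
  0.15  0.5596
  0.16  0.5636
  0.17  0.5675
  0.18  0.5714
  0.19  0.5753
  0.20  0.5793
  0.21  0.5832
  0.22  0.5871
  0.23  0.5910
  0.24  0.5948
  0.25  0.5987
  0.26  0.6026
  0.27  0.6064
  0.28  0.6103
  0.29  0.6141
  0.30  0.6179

0.5793

σ√T = 0.47 × 0.8660 = 0.4070
d₁ = [ln(328/348) + (0.085 − 0.006 + 0.47²/2)·0.75] / 0.4070 = [-0.0592 + 0.1421] / 0.4070 = 0.2037 ≈ 0.20
d₂ = d₁ − σ√T = 0.2037 − 0.4070 = -0.2034 ≈ -0.20
Pr(exercise) under Q = N(−d₂) = N(0.20) = 0.5793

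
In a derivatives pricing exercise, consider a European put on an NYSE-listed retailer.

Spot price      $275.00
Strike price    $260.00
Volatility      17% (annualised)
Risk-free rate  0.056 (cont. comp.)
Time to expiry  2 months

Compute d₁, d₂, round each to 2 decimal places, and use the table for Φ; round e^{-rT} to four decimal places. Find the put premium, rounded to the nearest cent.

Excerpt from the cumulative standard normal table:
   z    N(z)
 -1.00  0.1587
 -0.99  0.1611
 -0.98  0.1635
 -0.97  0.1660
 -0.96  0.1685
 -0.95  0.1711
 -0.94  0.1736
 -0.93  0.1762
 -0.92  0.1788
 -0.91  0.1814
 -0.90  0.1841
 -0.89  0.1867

σ√T = 0.17 × 0.4082 = 0.0694
d₁ = [ln(275/260) + (0.056 + 0.17²/2)·0.1667] / 0.0694 = [0.0561 + 0.0117] / 0.0694 = 0.9774 ⇒ 0.98
d₂ = d₁ − σ√T = 0.9774 − 0.0694 = 0.9080 ⇒ 0.91
e^(−rT) = e^(−0.056·0.1667) = 0.9907
N(−d₂) = N(-0.91) = 0.1814;  N(−d₁) = N(-0.98) = 0.1635
P = 260·0.9907·0.1814 − 275·0.1635 = 46.7254 − 44.9625 = 1.7629

$1.76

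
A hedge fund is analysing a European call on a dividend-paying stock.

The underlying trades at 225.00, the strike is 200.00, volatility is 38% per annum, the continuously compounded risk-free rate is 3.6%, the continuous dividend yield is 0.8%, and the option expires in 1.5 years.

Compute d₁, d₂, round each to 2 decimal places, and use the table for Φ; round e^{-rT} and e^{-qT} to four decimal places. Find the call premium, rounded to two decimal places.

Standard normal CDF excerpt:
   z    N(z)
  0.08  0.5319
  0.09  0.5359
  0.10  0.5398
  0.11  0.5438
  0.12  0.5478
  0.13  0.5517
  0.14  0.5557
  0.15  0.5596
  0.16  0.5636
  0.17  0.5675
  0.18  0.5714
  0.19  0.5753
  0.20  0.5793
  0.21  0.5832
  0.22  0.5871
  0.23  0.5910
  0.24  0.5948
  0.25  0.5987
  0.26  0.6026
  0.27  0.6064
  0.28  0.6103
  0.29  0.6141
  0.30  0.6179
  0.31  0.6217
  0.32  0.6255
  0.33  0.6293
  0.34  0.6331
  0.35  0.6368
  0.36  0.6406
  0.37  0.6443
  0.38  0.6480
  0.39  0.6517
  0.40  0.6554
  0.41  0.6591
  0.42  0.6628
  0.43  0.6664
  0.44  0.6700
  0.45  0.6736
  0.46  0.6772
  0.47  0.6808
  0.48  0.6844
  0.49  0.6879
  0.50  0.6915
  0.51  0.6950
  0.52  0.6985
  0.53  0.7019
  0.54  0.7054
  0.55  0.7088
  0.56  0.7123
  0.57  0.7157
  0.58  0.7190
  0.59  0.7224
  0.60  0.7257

T = 1.5;  σ√T = 0.4654
d₁ = [ln(225/200) + (0.036 − 0.008 + 0.38²/2)·1.5] / 0.4654 = [0.1178 + 0.1503] / 0.4654 = 0.5760 which rounds to 0.58
d₂ = d₁ − σ√T = 0.5760 − 0.4654 = 0.1106 which rounds to 0.11
exp(−qT) = exp(−0.008·1.5) = 0.9881;  exp(−rT) = exp(−0.036·1.5) = 0.9474
N(d₁) = N(0.58) = 0.7190;  N(d₂) = N(0.11) = 0.5438
C = 225·0.9881·0.7190 − 200·0.9474·0.5438 = 159.8499 − 103.0392 = 56.8107

56.81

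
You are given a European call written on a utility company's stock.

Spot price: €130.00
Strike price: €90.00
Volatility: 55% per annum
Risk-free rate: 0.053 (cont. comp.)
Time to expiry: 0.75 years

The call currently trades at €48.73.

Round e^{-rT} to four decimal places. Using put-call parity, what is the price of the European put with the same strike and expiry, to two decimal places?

€5.22

exp(−rT) = exp(−0.053·0.75) = 0.9610
Put-call parity: C − P = S − K·e^(−rT) = 130 − 90·0.9610 = 130 − 86.4900 = 43.5100
P = C − (C − P) = 48.73 − (43.5100) = 5.2200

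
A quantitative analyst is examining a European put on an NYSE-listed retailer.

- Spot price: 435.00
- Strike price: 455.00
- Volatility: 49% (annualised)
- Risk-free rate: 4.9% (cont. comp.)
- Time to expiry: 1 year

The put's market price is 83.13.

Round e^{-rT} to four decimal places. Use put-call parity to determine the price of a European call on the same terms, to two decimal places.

84.88

e^(−rT) = e^(−0.049·1) = 0.9522
Put-call parity: C − P = S − K·e^(−rT) = 435 − 455·0.9522 = 435 − 433.2510 = 1.7490
C = P + (C − P) = 83.13 + (1.7490) = 84.8790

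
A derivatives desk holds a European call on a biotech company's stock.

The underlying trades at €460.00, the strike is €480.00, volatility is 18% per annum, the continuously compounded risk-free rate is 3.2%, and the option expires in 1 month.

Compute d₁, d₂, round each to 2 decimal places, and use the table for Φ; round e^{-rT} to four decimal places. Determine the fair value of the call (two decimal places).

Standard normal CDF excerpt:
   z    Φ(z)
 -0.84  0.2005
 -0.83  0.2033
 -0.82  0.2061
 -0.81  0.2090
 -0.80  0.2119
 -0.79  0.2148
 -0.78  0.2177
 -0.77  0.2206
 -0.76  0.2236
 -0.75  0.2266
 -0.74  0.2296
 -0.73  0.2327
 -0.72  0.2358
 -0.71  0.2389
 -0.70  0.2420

€2.79

T = 0.08333;  σ√T = 0.0520
ln(S/K) + (r + σ²/2)T = ln(460/480) + (0.032 + 0.18²/2)·0.08333 = -0.0426 + 0.0040 = -0.0385
d₁ = -0.0385 / 0.0520 = -0.7418 → -0.74
d₂ = d₁ − σ√T = -0.7418 − 0.0520 = -0.7937 → -0.79
exp(−rT) = exp(−0.032·0.08333) = 0.9973
N(d₁) = N(-0.74) = 0.2296;  N(d₂) = N(-0.79) = 0.2148
C = 460·0.2296 − 480·0.9973·0.2148 = 105.6160 − 102.8256 = 2.7904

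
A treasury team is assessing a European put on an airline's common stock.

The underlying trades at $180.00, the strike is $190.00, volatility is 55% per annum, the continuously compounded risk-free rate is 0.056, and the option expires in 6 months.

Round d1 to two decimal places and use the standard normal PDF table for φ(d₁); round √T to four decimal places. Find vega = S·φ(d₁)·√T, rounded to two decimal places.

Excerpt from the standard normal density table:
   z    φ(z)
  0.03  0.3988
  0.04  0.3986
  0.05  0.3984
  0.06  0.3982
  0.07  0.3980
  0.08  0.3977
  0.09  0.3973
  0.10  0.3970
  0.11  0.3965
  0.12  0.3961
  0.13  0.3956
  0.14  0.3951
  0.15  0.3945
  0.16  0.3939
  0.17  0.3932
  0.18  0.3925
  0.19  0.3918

T = 0.5;  σ√T = 0.3889
d₁ = [ln(180/190) + (0.056 + ½·0.55²)·0.5] / (σ√T) = (-0.0541 + 0.1036) / 0.3889 = 0.1274 which rounds to 0.13
√T = √0.5 = 0.7071
φ(d₁) = φ(0.13) = 0.3956
vega = S·φ(d₁)·√T = 180·0.3956·0.7071 = 50.3512
(The call has the same vega.)

50.35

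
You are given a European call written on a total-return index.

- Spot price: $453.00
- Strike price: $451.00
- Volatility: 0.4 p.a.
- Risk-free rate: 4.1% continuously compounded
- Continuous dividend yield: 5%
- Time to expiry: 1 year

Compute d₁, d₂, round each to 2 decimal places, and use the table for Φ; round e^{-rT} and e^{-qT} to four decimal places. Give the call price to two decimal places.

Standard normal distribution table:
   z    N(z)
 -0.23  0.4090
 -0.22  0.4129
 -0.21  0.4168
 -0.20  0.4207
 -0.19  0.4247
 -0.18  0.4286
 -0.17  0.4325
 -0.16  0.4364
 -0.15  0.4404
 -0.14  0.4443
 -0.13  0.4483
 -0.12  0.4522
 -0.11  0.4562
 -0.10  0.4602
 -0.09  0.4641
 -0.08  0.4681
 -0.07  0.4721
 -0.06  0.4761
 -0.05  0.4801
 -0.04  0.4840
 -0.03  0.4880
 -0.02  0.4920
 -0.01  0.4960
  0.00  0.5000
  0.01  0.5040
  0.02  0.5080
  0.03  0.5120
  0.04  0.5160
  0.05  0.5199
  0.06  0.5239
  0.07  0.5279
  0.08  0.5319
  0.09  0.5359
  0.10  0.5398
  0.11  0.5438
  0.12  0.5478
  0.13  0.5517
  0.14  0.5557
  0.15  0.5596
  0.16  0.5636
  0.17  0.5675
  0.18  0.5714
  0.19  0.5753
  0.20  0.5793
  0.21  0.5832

$67.47

σ√T = 0.4 × 1.0000 = 0.4000
d₁ = [ln(453/451) + (0.041 − 0.05 + 0.4²/2)·1] / 0.4000 = [0.0044 + 0.0710] / 0.4000 = 0.1886 which rounds to 0.19
d₂ = d₁ − σ√T = 0.1886 − 0.4000 = -0.2114 which rounds to -0.21
exp(−qT) = exp(−0.05·1) = 0.9512;  exp(−rT) = exp(−0.041·1) = 0.9598
C = 453·0.9512·N(0.19) − 451·0.9598·N(-0.21) = 453·0.9512·0.5753 − 451·0.9598·0.4168 = 247.8931 − 180.4201 = 67.4730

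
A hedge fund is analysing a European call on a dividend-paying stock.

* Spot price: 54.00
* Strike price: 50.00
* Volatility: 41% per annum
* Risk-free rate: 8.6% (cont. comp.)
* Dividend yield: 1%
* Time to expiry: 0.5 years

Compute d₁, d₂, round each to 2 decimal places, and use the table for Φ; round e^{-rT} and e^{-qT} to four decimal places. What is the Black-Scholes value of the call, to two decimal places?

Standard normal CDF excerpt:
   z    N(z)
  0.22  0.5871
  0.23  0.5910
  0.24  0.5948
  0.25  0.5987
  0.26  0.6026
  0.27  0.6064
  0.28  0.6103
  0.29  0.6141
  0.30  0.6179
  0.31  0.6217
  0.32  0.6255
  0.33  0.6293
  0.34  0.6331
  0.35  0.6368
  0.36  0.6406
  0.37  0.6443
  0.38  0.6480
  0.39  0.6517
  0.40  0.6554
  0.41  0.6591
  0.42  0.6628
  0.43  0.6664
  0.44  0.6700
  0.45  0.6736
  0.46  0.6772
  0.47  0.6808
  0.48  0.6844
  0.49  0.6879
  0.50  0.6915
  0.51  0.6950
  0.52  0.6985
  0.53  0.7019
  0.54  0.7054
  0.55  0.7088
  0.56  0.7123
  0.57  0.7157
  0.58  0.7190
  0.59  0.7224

9.23

σ√T = 0.41·√0.5 = 0.2899
d₁ = [ln(54/50) + (0.086 − 0.01 + 0.41²/2)·0.5] / 0.2899 = [0.0770 + 0.0800] / 0.2899 = 0.5415 → 0.54
d₂ = d₁ − σ√T = 0.5415 − 0.2899 = 0.2516 → 0.25
exp(−qT) = exp(−0.01·0.5) = 0.9950;  exp(−rT) = exp(−0.086·0.5) = 0.9579
C = 54·0.9950·N(0.54) − 50·0.9579·N(0.25) = 54·0.9950·0.7054 − 50·0.9579·0.5987 = 37.9011 − 28.6747 = 9.2264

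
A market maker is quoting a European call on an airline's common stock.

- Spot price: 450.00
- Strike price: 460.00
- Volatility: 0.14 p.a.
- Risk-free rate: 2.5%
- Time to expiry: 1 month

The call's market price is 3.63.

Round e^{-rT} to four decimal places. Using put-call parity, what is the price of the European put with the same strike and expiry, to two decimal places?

e^(−rT) = e^(−0.025·0.08333) = 0.9979
Put-call parity: C − P = S − K·e^(−rT) = 450 − 460·0.9979 = 450 − 459.0340 = -9.0340
P = C − (C − P) = 3.63 − (-9.0340) = 12.6640

12.66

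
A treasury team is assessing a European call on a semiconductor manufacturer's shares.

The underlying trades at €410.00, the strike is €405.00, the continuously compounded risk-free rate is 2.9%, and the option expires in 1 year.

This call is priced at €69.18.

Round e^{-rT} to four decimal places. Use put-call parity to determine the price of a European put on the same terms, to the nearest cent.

e^(−rT) = e^(−0.029·1) = 0.9714
Put-call parity: C − P = S − K·e^(−rT) = 410 − 405·0.9714 = 410 − 393.4170 = 16.5830
P = C − (C − P) = 69.18 − (16.5830) = 52.5970

€52.60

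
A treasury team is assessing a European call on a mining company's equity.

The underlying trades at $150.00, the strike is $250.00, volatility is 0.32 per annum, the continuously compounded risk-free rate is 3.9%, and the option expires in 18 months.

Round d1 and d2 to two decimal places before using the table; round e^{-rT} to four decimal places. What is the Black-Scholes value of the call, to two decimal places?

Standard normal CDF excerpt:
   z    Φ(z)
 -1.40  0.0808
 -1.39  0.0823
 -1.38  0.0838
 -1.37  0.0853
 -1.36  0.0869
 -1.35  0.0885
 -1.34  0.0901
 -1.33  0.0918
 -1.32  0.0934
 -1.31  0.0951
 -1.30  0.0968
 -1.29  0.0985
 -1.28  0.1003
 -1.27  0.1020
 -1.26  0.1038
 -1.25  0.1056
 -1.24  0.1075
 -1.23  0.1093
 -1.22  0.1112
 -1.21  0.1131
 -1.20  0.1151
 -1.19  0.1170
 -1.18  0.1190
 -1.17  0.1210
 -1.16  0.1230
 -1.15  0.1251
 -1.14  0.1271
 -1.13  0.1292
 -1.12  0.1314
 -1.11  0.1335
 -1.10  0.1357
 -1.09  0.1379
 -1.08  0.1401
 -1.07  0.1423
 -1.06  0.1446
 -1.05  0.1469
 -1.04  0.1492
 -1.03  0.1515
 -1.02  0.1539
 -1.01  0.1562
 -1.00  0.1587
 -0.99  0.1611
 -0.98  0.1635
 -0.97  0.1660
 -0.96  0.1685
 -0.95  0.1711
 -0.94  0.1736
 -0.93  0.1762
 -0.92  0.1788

$4.41

σ√T = 0.32 × 1.2247 = 0.3919
ln(S/K) + (r + σ²/2)T = ln(150/250) + (0.039 + 0.32²/2)·1.5 = -0.5108 + 0.1353 = -0.3755
d₁ = -0.3755 / 0.3919 = -0.9582 → -0.96
d₂ = d₁ − σ√T = -0.9582 − 0.3919 = -1.3501 → -1.35
e^(−rT) = e^(−0.039·1.5) = 0.9432
N(d₁) = N(-0.96) = 0.1685;  N(d₂) = N(-1.35) = 0.0885
C = 150·0.1685 − 250·0.9432·0.0885 = 25.2750 − 20.8683 = 4.4067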